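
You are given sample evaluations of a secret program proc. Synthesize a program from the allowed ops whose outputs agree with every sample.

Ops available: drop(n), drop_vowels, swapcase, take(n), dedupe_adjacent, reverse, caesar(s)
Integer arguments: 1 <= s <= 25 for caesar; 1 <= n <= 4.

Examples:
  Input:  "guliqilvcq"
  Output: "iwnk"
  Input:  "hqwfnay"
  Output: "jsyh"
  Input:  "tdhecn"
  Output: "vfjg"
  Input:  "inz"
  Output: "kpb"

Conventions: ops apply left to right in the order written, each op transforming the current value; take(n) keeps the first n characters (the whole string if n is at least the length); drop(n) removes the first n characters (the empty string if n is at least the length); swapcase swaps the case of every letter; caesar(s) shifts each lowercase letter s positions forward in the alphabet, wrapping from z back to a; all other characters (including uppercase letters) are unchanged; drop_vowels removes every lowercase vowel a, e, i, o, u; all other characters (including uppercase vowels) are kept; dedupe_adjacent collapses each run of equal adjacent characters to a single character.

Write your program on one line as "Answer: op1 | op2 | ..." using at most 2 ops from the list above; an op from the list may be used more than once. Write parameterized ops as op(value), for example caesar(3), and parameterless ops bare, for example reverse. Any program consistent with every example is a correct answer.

caesar(2) | take(4)

Check, running the answer program on each example:
  "guliqilvcq" -> "iwnksknxes" -> "iwnk"
  "hqwfnay" -> "jsyhpca" -> "jsyh"
  "tdhecn" -> "vfjgep" -> "vfjg"
  "inz" -> "kpb" -> "kpb"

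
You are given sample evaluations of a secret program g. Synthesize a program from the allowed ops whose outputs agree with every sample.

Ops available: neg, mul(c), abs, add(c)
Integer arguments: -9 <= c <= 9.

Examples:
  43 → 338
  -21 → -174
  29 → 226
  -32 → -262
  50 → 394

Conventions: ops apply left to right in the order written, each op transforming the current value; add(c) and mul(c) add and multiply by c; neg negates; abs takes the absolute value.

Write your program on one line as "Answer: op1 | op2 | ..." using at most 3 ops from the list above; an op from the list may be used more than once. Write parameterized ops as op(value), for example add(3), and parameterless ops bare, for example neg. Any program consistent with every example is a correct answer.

mul(8) | add(-6)

Check, running the answer program on each example:
  43 -> 344 -> 338
  -21 -> -168 -> -174
  29 -> 232 -> 226
  -32 -> -256 -> -262
  50 -> 400 -> 394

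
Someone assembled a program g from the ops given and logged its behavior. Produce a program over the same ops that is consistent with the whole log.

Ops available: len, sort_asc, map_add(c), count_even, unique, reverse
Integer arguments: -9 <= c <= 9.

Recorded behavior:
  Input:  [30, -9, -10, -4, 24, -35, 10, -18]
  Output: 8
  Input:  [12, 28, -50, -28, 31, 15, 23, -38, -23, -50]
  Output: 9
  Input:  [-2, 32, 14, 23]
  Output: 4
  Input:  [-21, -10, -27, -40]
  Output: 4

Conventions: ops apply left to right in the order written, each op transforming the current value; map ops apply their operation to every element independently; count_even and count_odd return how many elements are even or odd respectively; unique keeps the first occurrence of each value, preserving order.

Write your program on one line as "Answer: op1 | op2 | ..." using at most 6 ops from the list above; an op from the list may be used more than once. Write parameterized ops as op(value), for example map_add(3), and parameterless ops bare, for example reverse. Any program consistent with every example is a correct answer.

unique | map_add(6) | reverse | sort_asc | len

Check, running the answer program on each example:
  [30, -9, -10, -4, 24, -35, 10, -18] -> [30, -9, -10, -4, 24, -35, 10, -18] -> [36, -3, -4, 2, 30, -29, 16, -12] -> [-12, 16, -29, 30, 2, -4, -3, 36] -> [-29, -12, -4, -3, 2, 16, 30, 36] -> 8
  [12, 28, -50, -28, 31, 15, 23, -38, -23, -50] -> [12, 28, -50, -28, 31, 15, 23, -38, -23] -> [18, 34, -44, -22, 37, 21, 29, -32, -17] -> [-17, -32, 29, 21, 37, -22, -44, 34, 18] -> [-44, -32, -22, -17, 18, 21, 29, 34, 37] -> 9
  [-2, 32, 14, 23] -> [-2, 32, 14, 23] -> [4, 38, 20, 29] -> [29, 20, 38, 4] -> [4, 20, 29, 38] -> 4
  [-21, -10, -27, -40] -> [-21, -10, -27, -40] -> [-15, -4, -21, -34] -> [-34, -21, -4, -15] -> [-34, -21, -15, -4] -> 4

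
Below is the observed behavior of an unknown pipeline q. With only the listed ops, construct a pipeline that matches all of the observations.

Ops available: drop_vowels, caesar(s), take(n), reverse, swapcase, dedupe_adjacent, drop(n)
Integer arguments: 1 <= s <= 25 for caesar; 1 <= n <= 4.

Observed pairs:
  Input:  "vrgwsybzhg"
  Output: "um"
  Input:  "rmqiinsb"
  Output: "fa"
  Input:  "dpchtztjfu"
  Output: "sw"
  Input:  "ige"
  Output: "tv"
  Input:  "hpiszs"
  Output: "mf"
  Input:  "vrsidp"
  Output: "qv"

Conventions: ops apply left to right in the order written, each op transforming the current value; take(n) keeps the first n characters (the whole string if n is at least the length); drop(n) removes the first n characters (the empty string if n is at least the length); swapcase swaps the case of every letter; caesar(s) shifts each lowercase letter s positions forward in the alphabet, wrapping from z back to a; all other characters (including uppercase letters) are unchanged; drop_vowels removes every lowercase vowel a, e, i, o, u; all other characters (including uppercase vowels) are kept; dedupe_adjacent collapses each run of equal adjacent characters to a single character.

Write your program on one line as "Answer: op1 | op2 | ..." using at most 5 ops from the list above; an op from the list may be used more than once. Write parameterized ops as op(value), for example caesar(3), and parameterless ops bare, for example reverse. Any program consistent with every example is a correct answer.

reverse | take(3) | caesar(13) | drop(1)

Check, running the answer program on each example:
  "vrgwsybzhg" -> "ghzbyswgrv" -> "ghz" -> "tum" -> "um"
  "rmqiinsb" -> "bsniiqmr" -> "bsn" -> "ofa" -> "fa"
  "dpchtztjfu" -> "ufjtzthcpd" -> "ufj" -> "hsw" -> "sw"
  "ige" -> "egi" -> "egi" -> "rtv" -> "tv"
  "hpiszs" -> "szsiph" -> "szs" -> "fmf" -> "mf"
  "vrsidp" -> "pdisrv" -> "pdi" -> "cqv" -> "qv"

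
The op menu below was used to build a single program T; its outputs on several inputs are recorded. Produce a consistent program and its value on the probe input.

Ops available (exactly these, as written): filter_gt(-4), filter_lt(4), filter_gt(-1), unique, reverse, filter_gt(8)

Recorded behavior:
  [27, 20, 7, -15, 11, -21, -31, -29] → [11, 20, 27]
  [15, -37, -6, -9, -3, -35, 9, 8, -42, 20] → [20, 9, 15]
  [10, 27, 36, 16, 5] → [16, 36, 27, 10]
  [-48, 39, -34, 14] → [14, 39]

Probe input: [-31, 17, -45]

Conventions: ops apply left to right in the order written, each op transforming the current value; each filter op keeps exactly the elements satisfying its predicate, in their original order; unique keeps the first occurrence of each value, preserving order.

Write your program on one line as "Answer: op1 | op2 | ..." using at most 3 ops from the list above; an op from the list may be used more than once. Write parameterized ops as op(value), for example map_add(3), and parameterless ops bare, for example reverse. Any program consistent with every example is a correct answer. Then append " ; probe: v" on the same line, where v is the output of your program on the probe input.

reverse | filter_gt(8) ; probe: [17]

Check, running the answer program on each example:
  [27, 20, 7, -15, 11, -21, -31, -29] -> [-29, -31, -21, 11, -15, 7, 20, 27] -> [11, 20, 27]
  [15, -37, -6, -9, -3, -35, 9, 8, -42, 20] -> [20, -42, 8, 9, -35, -3, -9, -6, -37, 15] -> [20, 9, 15]
  [10, 27, 36, 16, 5] -> [5, 16, 36, 27, 10] -> [16, 36, 27, 10]
  [-48, 39, -34, 14] -> [14, -34, 39, -48] -> [14, 39]
  probe: [-31, 17, -45] -> [-45, 17, -31] -> [17]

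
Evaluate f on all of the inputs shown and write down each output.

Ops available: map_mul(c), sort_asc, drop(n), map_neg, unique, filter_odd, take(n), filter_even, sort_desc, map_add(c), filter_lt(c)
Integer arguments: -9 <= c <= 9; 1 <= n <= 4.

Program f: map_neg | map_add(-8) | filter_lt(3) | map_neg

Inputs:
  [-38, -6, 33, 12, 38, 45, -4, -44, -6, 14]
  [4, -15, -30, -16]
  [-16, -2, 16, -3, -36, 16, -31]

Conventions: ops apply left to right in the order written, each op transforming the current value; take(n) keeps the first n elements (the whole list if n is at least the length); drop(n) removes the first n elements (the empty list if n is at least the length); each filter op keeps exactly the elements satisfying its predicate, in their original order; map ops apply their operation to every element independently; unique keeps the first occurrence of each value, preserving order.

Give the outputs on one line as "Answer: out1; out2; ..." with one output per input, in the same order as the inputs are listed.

[2, 41, 20, 46, 53, 4, 2, 22]; [12]; [6, 24, 5, 24]

Execution, op by op:
  [-38, -6, 33, 12, 38, 45, -4, -44, -6, 14] -> [38, 6, -33, -12, -38, -45, 4, 44, 6, -14] -> [30, -2, -41, -20, -46, -53, -4, 36, -2, -22] -> [-2, -41, -20, -46, -53, -4, -2, -22] -> [2, 41, 20, 46, 53, 4, 2, 22]
  [4, -15, -30, -16] -> [-4, 15, 30, 16] -> [-12, 7, 22, 8] -> [-12] -> [12]
  [-16, -2, 16, -3, -36, 16, -31] -> [16, 2, -16, 3, 36, -16, 31] -> [8, -6, -24, -5, 28, -24, 23] -> [-6, -24, -5, -24] -> [6, 24, 5, 24]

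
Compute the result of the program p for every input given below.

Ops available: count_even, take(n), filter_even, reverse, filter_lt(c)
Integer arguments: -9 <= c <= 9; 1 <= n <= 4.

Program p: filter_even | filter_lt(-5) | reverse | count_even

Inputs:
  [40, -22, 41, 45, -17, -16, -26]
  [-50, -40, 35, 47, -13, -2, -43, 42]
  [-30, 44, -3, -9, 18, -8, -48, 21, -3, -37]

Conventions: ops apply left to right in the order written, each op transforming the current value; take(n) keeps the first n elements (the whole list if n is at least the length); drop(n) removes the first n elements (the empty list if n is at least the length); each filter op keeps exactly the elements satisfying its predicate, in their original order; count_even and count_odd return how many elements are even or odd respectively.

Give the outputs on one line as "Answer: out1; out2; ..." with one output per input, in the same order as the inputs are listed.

Execution, op by op:
  [40, -22, 41, 45, -17, -16, -26] -> [40, -22, -16, -26] -> [-22, -16, -26] -> [-26, -16, -22] -> 3
  [-50, -40, 35, 47, -13, -2, -43, 42] -> [-50, -40, -2, 42] -> [-50, -40] -> [-40, -50] -> 2
  [-30, 44, -3, -9, 18, -8, -48, 21, -3, -37] -> [-30, 44, 18, -8, -48] -> [-30, -8, -48] -> [-48, -8, -30] -> 3

3; 2; 3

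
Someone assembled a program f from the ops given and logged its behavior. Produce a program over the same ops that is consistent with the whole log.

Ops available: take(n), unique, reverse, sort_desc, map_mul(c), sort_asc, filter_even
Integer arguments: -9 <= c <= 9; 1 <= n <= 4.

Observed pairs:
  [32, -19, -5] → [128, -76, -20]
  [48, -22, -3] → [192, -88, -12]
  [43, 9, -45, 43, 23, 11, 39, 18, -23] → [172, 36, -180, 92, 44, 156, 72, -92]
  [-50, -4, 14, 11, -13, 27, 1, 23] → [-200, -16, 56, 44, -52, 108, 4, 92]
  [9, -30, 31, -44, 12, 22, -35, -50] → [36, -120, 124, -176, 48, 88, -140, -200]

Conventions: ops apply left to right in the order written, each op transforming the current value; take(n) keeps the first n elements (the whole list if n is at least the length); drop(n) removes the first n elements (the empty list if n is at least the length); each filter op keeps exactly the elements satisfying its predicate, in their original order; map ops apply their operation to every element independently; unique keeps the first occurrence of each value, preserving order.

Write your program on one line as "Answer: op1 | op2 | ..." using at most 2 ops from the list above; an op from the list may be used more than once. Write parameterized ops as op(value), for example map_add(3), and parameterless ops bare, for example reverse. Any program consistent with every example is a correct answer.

unique | map_mul(4)

Check, running the answer program on each example:
  [32, -19, -5] -> [32, -19, -5] -> [128, -76, -20]
  [48, -22, -3] -> [48, -22, -3] -> [192, -88, -12]
  [43, 9, -45, 43, 23, 11, 39, 18, -23] -> [43, 9, -45, 23, 11, 39, 18, -23] -> [172, 36, -180, 92, 44, 156, 72, -92]
  [-50, -4, 14, 11, -13, 27, 1, 23] -> [-50, -4, 14, 11, -13, 27, 1, 23] -> [-200, -16, 56, 44, -52, 108, 4, 92]
  [9, -30, 31, -44, 12, 22, -35, -50] -> [9, -30, 31, -44, 12, 22, -35, -50] -> [36, -120, 124, -176, 48, 88, -140, -200]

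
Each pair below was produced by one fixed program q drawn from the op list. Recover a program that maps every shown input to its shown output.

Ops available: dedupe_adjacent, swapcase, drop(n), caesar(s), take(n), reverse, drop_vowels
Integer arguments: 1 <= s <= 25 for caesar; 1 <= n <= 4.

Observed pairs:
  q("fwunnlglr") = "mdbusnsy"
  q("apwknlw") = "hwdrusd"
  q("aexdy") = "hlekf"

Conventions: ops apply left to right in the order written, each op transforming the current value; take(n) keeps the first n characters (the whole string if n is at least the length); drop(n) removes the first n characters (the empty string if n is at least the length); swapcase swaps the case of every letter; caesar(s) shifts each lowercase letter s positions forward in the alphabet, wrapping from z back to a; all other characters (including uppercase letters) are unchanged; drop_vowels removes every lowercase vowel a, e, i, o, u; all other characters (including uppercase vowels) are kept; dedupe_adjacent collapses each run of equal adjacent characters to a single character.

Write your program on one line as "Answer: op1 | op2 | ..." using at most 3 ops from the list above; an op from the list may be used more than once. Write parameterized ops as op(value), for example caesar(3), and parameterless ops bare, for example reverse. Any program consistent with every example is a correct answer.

dedupe_adjacent | caesar(7)

Check, running the answer program on each example:
  "fwunnlglr" -> "fwunlglr" -> "mdbusnsy"
  "apwknlw" -> "apwknlw" -> "hwdrusd"
  "aexdy" -> "aexdy" -> "hlekf"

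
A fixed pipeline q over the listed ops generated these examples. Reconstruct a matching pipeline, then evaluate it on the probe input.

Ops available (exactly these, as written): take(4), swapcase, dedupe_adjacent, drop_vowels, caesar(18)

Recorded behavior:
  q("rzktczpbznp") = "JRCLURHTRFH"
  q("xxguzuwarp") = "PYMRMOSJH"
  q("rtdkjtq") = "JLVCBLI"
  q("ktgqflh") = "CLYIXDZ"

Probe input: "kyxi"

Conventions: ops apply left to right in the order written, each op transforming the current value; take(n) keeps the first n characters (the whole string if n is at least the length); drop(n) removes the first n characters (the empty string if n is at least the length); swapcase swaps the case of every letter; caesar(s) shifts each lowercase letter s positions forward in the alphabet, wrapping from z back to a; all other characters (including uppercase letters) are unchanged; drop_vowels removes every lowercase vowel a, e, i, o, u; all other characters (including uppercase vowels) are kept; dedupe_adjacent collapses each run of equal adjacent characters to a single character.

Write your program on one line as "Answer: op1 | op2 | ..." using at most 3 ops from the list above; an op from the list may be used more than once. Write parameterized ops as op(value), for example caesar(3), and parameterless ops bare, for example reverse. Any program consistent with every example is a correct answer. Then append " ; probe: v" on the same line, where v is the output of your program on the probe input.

caesar(18) | dedupe_adjacent | swapcase ; probe: "CQPA"

Check, running the answer program on each example:
  "rzktczpbznp" -> "jrclurhtrfh" -> "jrclurhtrfh" -> "JRCLURHTRFH"
  "xxguzuwarp" -> "ppymrmosjh" -> "pymrmosjh" -> "PYMRMOSJH"
  "rtdkjtq" -> "jlvcbli" -> "jlvcbli" -> "JLVCBLI"
  "ktgqflh" -> "clyixdz" -> "clyixdz" -> "CLYIXDZ"
  probe: "kyxi" -> "cqpa" -> "cqpa" -> "CQPA"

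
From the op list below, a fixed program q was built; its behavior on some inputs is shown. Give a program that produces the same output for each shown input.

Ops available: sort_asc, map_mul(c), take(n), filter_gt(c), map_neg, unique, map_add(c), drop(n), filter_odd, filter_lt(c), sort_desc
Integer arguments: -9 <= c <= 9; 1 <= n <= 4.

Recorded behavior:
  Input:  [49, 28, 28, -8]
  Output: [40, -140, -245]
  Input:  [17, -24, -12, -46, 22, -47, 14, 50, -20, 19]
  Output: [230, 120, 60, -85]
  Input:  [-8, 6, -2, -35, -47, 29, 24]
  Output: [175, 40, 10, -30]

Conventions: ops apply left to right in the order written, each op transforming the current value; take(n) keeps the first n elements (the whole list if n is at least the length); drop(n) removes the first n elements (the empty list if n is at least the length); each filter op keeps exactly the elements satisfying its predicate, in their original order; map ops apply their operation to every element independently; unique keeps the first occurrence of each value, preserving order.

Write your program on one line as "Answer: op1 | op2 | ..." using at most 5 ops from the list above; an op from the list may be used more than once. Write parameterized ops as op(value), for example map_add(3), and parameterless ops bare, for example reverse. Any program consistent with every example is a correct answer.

map_mul(-5) | unique | take(4) | sort_desc

Check, running the answer program on each example:
  [49, 28, 28, -8] -> [-245, -140, -140, 40] -> [-245, -140, 40] -> [-245, -140, 40] -> [40, -140, -245]
  [17, -24, -12, -46, 22, -47, 14, 50, -20, 19] -> [-85, 120, 60, 230, -110, 235, -70, -250, 100, -95] -> [-85, 120, 60, 230, -110, 235, -70, -250, 100, -95] -> [-85, 120, 60, 230] -> [230, 120, 60, -85]
  [-8, 6, -2, -35, -47, 29, 24] -> [40, -30, 10, 175, 235, -145, -120] -> [40, -30, 10, 175, 235, -145, -120] -> [40, -30, 10, 175] -> [175, 40, 10, -30]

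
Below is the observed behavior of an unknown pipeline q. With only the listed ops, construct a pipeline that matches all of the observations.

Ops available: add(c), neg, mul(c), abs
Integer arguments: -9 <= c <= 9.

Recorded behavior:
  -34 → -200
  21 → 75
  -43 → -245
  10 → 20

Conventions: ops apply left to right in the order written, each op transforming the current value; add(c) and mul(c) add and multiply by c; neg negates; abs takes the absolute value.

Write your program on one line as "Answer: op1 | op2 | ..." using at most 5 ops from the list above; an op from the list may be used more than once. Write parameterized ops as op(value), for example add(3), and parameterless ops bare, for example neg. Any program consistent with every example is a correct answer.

add(-2) | add(-4) | neg | mul(-5)

Check, running the answer program on each example:
  -34 -> -36 -> -40 -> 40 -> -200
  21 -> 19 -> 15 -> -15 -> 75
  -43 -> -45 -> -49 -> 49 -> -245
  10 -> 8 -> 4 -> -4 -> 20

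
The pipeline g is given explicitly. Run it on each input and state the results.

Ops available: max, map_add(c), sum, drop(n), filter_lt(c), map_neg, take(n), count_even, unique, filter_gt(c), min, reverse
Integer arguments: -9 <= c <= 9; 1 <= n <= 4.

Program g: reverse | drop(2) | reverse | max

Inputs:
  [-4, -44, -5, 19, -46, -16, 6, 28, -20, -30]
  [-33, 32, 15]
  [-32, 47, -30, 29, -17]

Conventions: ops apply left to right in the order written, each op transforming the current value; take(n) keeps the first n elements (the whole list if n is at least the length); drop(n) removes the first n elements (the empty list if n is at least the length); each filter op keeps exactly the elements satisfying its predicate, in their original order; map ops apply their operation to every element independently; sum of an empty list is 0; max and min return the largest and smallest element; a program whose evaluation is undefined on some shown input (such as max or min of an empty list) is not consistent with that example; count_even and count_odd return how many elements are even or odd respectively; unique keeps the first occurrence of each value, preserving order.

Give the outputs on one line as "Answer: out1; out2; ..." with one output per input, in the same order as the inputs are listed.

Execution, op by op:
  [-4, -44, -5, 19, -46, -16, 6, 28, -20, -30] -> [-30, -20, 28, 6, -16, -46, 19, -5, -44, -4] -> [28, 6, -16, -46, 19, -5, -44, -4] -> [-4, -44, -5, 19, -46, -16, 6, 28] -> 28
  [-33, 32, 15] -> [15, 32, -33] -> [-33] -> [-33] -> -33
  [-32, 47, -30, 29, -17] -> [-17, 29, -30, 47, -32] -> [-30, 47, -32] -> [-32, 47, -30] -> 47

28; -33; 47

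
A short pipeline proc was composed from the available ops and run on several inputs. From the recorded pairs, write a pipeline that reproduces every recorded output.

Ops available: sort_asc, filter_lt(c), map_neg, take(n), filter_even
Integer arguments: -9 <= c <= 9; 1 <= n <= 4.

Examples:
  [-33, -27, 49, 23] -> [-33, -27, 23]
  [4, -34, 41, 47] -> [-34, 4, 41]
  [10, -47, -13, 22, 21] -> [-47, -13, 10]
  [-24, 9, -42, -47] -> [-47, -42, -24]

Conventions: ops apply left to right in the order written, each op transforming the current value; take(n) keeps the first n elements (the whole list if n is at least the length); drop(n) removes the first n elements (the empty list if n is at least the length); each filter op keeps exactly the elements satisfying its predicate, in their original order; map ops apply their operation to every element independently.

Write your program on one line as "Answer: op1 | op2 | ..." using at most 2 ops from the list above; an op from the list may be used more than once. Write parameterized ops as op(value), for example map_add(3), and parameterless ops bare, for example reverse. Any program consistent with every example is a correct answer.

sort_asc | take(3)

Check, running the answer program on each example:
  [-33, -27, 49, 23] -> [-33, -27, 23, 49] -> [-33, -27, 23]
  [4, -34, 41, 47] -> [-34, 4, 41, 47] -> [-34, 4, 41]
  [10, -47, -13, 22, 21] -> [-47, -13, 10, 21, 22] -> [-47, -13, 10]
  [-24, 9, -42, -47] -> [-47, -42, -24, 9] -> [-47, -42, -24]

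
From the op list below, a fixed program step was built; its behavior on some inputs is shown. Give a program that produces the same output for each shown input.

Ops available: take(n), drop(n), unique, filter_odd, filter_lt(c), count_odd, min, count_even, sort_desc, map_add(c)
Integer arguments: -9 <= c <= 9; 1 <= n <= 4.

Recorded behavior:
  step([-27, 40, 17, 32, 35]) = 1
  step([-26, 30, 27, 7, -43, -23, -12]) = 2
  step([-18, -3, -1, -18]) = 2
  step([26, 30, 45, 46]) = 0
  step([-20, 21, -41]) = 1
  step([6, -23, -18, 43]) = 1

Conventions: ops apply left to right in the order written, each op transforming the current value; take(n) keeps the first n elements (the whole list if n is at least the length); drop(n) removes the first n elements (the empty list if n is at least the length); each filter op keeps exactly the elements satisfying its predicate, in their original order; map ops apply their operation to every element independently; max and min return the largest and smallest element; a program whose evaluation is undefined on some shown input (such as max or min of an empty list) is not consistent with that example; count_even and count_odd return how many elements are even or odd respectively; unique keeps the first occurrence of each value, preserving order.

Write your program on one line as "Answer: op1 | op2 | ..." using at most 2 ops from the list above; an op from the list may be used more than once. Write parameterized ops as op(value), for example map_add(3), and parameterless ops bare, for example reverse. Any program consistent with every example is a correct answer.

filter_lt(4) | count_odd

Check, running the answer program on each example:
  [-27, 40, 17, 32, 35] -> [-27] -> 1
  [-26, 30, 27, 7, -43, -23, -12] -> [-26, -43, -23, -12] -> 2
  [-18, -3, -1, -18] -> [-18, -3, -1, -18] -> 2
  [26, 30, 45, 46] -> [] -> 0
  [-20, 21, -41] -> [-20, -41] -> 1
  [6, -23, -18, 43] -> [-23, -18] -> 1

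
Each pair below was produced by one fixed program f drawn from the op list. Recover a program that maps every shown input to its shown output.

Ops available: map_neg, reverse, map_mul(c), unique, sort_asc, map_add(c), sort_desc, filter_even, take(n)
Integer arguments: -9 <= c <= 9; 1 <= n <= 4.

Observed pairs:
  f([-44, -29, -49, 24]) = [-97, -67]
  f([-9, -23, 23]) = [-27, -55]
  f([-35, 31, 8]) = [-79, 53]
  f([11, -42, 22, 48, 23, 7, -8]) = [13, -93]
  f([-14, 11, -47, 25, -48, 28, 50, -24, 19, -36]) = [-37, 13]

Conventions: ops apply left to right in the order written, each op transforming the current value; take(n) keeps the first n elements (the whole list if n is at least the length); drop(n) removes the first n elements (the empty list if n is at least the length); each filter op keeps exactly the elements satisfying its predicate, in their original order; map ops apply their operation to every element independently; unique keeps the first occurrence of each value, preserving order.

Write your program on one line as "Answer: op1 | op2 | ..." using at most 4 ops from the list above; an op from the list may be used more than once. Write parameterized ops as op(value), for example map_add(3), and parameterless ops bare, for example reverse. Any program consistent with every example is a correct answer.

map_mul(-2) | map_neg | map_add(-9) | take(2)

Check, running the answer program on each example:
  [-44, -29, -49, 24] -> [88, 58, 98, -48] -> [-88, -58, -98, 48] -> [-97, -67, -107, 39] -> [-97, -67]
  [-9, -23, 23] -> [18, 46, -46] -> [-18, -46, 46] -> [-27, -55, 37] -> [-27, -55]
  [-35, 31, 8] -> [70, -62, -16] -> [-70, 62, 16] -> [-79, 53, 7] -> [-79, 53]
  [11, -42, 22, 48, 23, 7, -8] -> [-22, 84, -44, -96, -46, -14, 16] -> [22, -84, 44, 96, 46, 14, -16] -> [13, -93, 35, 87, 37, 5, -25] -> [13, -93]
  [-14, 11, -47, 25, -48, 28, 50, -24, 19, -36] -> [28, -22, 94, -50, 96, -56, -100, 48, -38, 72] -> [-28, 22, -94, 50, -96, 56, 100, -48, 38, -72] -> [-37, 13, -103, 41, -105, 47, 91, -57, 29, -81] -> [-37, 13]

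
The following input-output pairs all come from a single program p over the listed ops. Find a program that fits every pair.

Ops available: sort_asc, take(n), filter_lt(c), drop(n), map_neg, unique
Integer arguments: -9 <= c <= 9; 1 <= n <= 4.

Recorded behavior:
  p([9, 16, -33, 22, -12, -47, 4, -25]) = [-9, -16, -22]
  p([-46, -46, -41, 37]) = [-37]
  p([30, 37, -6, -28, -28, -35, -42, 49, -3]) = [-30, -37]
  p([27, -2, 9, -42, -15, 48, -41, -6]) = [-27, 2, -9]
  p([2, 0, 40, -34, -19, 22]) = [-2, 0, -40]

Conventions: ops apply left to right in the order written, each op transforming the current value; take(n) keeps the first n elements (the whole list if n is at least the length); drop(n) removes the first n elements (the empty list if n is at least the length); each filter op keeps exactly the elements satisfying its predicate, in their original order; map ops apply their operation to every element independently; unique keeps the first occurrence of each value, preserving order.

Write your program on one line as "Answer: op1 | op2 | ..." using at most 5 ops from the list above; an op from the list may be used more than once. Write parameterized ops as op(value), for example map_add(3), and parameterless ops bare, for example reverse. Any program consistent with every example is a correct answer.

take(4) | map_neg | unique | filter_lt(5)

Check, running the answer program on each example:
  [9, 16, -33, 22, -12, -47, 4, -25] -> [9, 16, -33, 22] -> [-9, -16, 33, -22] -> [-9, -16, 33, -22] -> [-9, -16, -22]
  [-46, -46, -41, 37] -> [-46, -46, -41, 37] -> [46, 46, 41, -37] -> [46, 41, -37] -> [-37]
  [30, 37, -6, -28, -28, -35, -42, 49, -3] -> [30, 37, -6, -28] -> [-30, -37, 6, 28] -> [-30, -37, 6, 28] -> [-30, -37]
  [27, -2, 9, -42, -15, 48, -41, -6] -> [27, -2, 9, -42] -> [-27, 2, -9, 42] -> [-27, 2, -9, 42] -> [-27, 2, -9]
  [2, 0, 40, -34, -19, 22] -> [2, 0, 40, -34] -> [-2, 0, -40, 34] -> [-2, 0, -40, 34] -> [-2, 0, -40]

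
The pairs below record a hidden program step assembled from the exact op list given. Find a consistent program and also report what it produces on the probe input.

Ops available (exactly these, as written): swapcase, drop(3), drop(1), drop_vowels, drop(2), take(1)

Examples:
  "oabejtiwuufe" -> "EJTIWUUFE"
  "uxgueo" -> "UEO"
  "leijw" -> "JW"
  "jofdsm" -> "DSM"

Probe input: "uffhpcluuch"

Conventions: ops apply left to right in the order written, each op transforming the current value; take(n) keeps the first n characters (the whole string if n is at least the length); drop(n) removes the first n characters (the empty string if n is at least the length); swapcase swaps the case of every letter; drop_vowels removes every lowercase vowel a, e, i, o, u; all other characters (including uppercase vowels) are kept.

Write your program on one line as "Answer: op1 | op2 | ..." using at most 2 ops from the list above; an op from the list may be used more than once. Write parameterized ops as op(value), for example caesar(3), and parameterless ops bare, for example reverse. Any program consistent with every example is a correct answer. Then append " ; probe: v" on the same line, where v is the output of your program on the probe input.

drop(3) | swapcase ; probe: "HPCLUUCH"

Check, running the answer program on each example:
  "oabejtiwuufe" -> "ejtiwuufe" -> "EJTIWUUFE"
  "uxgueo" -> "ueo" -> "UEO"
  "leijw" -> "jw" -> "JW"
  "jofdsm" -> "dsm" -> "DSM"
  probe: "uffhpcluuch" -> "hpcluuch" -> "HPCLUUCH"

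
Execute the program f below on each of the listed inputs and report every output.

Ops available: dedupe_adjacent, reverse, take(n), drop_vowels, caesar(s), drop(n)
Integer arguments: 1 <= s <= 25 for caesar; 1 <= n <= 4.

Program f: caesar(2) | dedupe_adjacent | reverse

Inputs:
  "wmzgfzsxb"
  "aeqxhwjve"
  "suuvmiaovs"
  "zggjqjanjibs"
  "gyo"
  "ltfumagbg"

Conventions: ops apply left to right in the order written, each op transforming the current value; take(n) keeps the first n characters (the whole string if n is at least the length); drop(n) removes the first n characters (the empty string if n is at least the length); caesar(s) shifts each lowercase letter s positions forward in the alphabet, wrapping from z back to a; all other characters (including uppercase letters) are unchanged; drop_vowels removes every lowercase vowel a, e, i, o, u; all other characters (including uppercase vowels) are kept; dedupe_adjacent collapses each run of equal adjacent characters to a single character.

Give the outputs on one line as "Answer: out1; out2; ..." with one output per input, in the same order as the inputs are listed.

"dzubhiboy"; "gxlyjzsgc"; "uxqckoxwu"; "udklpclslib"; "qai"; "idicowhvn"

Execution, op by op:
  "wmzgfzsxb" -> "yobihbuzd" -> "yobihbuzd" -> "dzubhiboy"
  "aeqxhwjve" -> "cgszjylxg" -> "cgszjylxg" -> "gxlyjzsgc"
  "suuvmiaovs" -> "uwwxokcqxu" -> "uwxokcqxu" -> "uxqckoxwu"
  "zggjqjanjibs" -> "biilslcplkdu" -> "bilslcplkdu" -> "udklpclslib"
  "gyo" -> "iaq" -> "iaq" -> "qai"
  "ltfumagbg" -> "nvhwocidi" -> "nvhwocidi" -> "idicowhvn"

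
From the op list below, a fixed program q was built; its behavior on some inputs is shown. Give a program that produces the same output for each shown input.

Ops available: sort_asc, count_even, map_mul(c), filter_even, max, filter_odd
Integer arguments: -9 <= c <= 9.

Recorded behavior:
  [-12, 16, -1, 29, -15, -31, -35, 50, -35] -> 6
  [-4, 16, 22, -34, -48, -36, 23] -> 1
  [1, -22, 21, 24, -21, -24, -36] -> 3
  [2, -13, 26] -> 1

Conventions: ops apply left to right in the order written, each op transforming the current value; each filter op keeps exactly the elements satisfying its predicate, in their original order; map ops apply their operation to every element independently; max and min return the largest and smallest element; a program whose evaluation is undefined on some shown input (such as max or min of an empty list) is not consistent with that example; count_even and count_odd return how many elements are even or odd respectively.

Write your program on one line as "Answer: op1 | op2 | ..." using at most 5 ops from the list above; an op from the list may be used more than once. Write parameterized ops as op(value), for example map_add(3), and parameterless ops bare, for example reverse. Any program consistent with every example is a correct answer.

sort_asc | filter_odd | map_mul(2) | count_even

Check, running the answer program on each example:
  [-12, 16, -1, 29, -15, -31, -35, 50, -35] -> [-35, -35, -31, -15, -12, -1, 16, 29, 50] -> [-35, -35, -31, -15, -1, 29] -> [-70, -70, -62, -30, -2, 58] -> 6
  [-4, 16, 22, -34, -48, -36, 23] -> [-48, -36, -34, -4, 16, 22, 23] -> [23] -> [46] -> 1
  [1, -22, 21, 24, -21, -24, -36] -> [-36, -24, -22, -21, 1, 21, 24] -> [-21, 1, 21] -> [-42, 2, 42] -> 3
  [2, -13, 26] -> [-13, 2, 26] -> [-13] -> [-26] -> 1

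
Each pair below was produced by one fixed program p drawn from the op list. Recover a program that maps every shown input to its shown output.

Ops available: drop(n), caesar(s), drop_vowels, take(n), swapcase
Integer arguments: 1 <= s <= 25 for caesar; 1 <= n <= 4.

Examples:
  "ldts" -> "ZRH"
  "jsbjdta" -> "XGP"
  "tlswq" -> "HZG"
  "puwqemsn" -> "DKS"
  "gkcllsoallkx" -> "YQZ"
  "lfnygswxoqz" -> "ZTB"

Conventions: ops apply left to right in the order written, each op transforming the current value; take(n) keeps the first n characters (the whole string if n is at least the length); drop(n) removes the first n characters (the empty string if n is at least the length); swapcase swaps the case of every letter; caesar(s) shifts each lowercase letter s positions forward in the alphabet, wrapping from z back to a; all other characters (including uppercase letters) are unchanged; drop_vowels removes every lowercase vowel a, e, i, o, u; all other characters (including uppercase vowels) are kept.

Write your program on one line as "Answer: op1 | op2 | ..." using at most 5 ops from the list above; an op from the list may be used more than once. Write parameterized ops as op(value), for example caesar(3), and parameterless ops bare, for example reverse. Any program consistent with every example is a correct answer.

caesar(14) | drop_vowels | take(3) | swapcase

Check, running the answer program on each example:
  "ldts" -> "zrhg" -> "zrhg" -> "zrh" -> "ZRH"
  "jsbjdta" -> "xgpxrho" -> "xgpxrh" -> "xgp" -> "XGP"
  "tlswq" -> "hzgke" -> "hzgk" -> "hzg" -> "HZG"
  "puwqemsn" -> "dikesagb" -> "dksgb" -> "dks" -> "DKS"
  "gkcllsoallkx" -> "uyqzzgcozzyl" -> "yqzzgczzyl" -> "yqz" -> "YQZ"
  "lfnygswxoqz" -> "ztbmugklcen" -> "ztbmgklcn" -> "ztb" -> "ZTB"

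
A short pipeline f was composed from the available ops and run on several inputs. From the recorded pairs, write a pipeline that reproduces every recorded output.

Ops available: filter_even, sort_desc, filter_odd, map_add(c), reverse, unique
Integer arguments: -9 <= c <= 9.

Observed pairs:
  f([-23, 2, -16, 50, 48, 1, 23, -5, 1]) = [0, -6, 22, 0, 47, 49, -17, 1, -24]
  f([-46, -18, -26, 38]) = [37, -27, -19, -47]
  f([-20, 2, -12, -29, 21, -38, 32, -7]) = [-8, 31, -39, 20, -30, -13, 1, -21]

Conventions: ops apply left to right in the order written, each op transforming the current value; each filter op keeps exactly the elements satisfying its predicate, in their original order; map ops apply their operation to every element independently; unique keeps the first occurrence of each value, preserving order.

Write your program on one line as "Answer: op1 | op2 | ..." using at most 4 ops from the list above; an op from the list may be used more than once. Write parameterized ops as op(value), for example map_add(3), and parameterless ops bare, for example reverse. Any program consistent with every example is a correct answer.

map_add(4) | reverse | map_add(-1) | map_add(-4)

Check, running the answer program on each example:
  [-23, 2, -16, 50, 48, 1, 23, -5, 1] -> [-19, 6, -12, 54, 52, 5, 27, -1, 5] -> [5, -1, 27, 5, 52, 54, -12, 6, -19] -> [4, -2, 26, 4, 51, 53, -13, 5, -20] -> [0, -6, 22, 0, 47, 49, -17, 1, -24]
  [-46, -18, -26, 38] -> [-42, -14, -22, 42] -> [42, -22, -14, -42] -> [41, -23, -15, -43] -> [37, -27, -19, -47]
  [-20, 2, -12, -29, 21, -38, 32, -7] -> [-16, 6, -8, -25, 25, -34, 36, -3] -> [-3, 36, -34, 25, -25, -8, 6, -16] -> [-4, 35, -35, 24, -26, -9, 5, -17] -> [-8, 31, -39, 20, -30, -13, 1, -21]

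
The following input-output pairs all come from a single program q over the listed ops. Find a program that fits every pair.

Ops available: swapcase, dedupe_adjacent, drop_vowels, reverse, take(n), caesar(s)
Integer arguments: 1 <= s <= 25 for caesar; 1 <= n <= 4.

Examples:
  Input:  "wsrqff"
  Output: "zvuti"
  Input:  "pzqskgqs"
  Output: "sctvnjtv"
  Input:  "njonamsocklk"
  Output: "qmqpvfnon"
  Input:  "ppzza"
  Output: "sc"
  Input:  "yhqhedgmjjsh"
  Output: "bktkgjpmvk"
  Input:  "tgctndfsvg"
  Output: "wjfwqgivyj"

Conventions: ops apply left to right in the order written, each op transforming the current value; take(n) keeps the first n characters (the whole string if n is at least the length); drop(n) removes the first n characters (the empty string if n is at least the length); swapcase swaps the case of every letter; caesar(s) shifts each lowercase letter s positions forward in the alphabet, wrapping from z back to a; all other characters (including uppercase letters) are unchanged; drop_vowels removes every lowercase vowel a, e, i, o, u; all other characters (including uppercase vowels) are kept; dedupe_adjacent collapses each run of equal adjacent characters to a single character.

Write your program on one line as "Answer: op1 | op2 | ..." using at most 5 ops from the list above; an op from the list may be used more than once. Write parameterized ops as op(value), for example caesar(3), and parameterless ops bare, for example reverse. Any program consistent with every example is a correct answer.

dedupe_adjacent | reverse | drop_vowels | reverse | caesar(3)

Check, running the answer program on each example:
  "wsrqff" -> "wsrqf" -> "fqrsw" -> "fqrsw" -> "wsrqf" -> "zvuti"
  "pzqskgqs" -> "pzqskgqs" -> "sqgksqzp" -> "sqgksqzp" -> "pzqskgqs" -> "sctvnjtv"
  "njonamsocklk" -> "njonamsocklk" -> "klkcosmanojn" -> "klkcsmnjn" -> "njnmscklk" -> "qmqpvfnon"
  "ppzza" -> "pza" -> "azp" -> "zp" -> "pz" -> "sc"
  "yhqhedgmjjsh" -> "yhqhedgmjsh" -> "hsjmgdehqhy" -> "hsjmgdhqhy" -> "yhqhdgmjsh" -> "bktkgjpmvk"
  "tgctndfsvg" -> "tgctndfsvg" -> "gvsfdntcgt" -> "gvsfdntcgt" -> "tgctndfsvg" -> "wjfwqgivyj"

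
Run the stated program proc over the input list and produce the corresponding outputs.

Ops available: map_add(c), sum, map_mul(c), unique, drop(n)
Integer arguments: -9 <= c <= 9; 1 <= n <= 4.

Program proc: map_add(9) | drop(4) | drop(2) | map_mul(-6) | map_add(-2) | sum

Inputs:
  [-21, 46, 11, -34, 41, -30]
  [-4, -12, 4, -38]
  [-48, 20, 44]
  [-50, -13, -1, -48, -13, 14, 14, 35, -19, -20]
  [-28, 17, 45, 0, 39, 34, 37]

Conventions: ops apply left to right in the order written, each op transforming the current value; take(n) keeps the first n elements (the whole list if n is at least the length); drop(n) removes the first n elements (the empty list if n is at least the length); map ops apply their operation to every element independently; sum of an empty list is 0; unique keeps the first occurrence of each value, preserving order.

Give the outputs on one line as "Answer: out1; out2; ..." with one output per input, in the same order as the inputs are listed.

0; 0; 0; -284; -278

Execution, op by op:
  [-21, 46, 11, -34, 41, -30] -> [-12, 55, 20, -25, 50, -21] -> [50, -21] -> [] -> [] -> [] -> 0
  [-4, -12, 4, -38] -> [5, -3, 13, -29] -> [] -> [] -> [] -> [] -> 0
  [-48, 20, 44] -> [-39, 29, 53] -> [] -> [] -> [] -> [] -> 0
  [-50, -13, -1, -48, -13, 14, 14, 35, -19, -20] -> [-41, -4, 8, -39, -4, 23, 23, 44, -10, -11] -> [-4, 23, 23, 44, -10, -11] -> [23, 44, -10, -11] -> [-138, -264, 60, 66] -> [-140, -266, 58, 64] -> -284
  [-28, 17, 45, 0, 39, 34, 37] -> [-19, 26, 54, 9, 48, 43, 46] -> [48, 43, 46] -> [46] -> [-276] -> [-278] -> -278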